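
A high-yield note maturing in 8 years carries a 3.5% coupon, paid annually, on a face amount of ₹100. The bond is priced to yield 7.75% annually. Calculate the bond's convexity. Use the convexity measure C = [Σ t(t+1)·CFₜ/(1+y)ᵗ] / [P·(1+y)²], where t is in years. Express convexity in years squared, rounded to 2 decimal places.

51.37

With y = 0.0775:
  t   CF        PV=CF/(1+0.0775)^t    t·PV        t(t+1)·PV
  1         3.50         3.2483         3.2483           6.4965
  2         3.50         3.0146         6.0293          18.0878
  3         3.50         2.7978         8.3934          33.5736
  4         3.50         2.5966        10.3863          51.9313
  5         3.50         2.4098        12.0490          72.2941
  6         3.50         2.2365        13.4189          93.9320
  7         3.50         2.0756        14.5293         116.2345
  8       103.50        56.9642       455.7137       4,101.4235
  Σ                     75.3434       523.7681       4,493.9733
P = 75.3434.
Convexity = Σ t(t+1)·PV / [P·(1+y)²] = 4,493.9733 / (75.3434 × 1.161006) = 51.37490.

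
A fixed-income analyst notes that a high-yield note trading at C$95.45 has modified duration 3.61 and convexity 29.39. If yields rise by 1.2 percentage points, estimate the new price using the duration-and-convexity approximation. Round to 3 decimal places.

C$91.517

Duration effect: -D_mod·Δy = -3.61 × (+0.012) = -0.043320
Convexity effect: ½·C·(Δy)² = 0.5 × 29.39 × (0.012)² = +0.00211608
ΔP/P ≈ -0.043320 + 0.00211608 = -0.04120392
New price ≈ 95.45 × (1 - 0.04120392) = 91.517085836.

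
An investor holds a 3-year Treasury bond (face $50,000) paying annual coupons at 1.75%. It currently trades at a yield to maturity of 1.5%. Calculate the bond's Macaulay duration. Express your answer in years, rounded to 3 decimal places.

Periodic yield y = 0.015. Discount each cash flow and weight by its year:
  t   CF        PV=CF/(1+0.015)^t    t·PV
  1       875.00       862.0690       862.0690
  2       875.00       849.3290     1,698.6581
  3    50,875.00    48,652.6271   145,957.8812
  Σ                 50,364.0251   148,518.6082
Price P = Σ PV = 50,364.0251.
Macaulay duration = Σ(t·PV) / P = 148,518.6082 / 50,364.0251 = 2.94890 years.

2.949 years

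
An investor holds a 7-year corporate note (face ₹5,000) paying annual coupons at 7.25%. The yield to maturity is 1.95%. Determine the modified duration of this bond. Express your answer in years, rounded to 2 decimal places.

Periodic yield y = 0.0195. First find Macaulay duration:
  t   CF        PV=CF/(1+0.0195)^t    t·PV
  1       362.50       355.5665       355.5665
  2       362.50       348.7655       697.5311
  3       362.50       342.0947     1,026.2840
  4       362.50       335.5514     1,342.2057
  5       362.50       329.1333     1,645.6666
  6       362.50       322.8380     1,937.0279
  7     5,362.50     4,684.4294    32,791.0055
  Σ                  6,718.3788    39,795.2873
P = 6,718.3788; Macaulay duration = 39,795.2873 / 6,718.3788 = 5.92335 years.
Modified duration = D_Mac / (1 + y) = 5.92335 / 1.0195 = 5.81005 years.

5.81 years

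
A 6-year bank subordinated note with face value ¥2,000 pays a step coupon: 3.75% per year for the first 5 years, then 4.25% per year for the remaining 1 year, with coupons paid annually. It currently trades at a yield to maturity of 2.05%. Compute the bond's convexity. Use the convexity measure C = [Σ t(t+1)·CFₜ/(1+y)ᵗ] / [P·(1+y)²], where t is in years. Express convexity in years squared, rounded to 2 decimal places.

35.97

With y = 0.0205:
  t   CF        PV=CF/(1+0.0205)^t    t·PV        t(t+1)·PV
  1        75.00        73.4934        73.4934         146.9868
  2        75.00        72.0170       144.0341         432.1022
  3        75.00        70.5703       211.7110         846.8441
  4        75.00        69.1527       276.6109       1,383.0543
  5        75.00        67.7636       338.8178       2,032.9068
  6     2,085.00     1,845.9843    11,075.9058      77,531.3409
  Σ                  2,198.9813    12,120.5730      82,373.2352
P = 2,198.9813.
Convexity = Σ t(t+1)·PV / [P·(1+y)²] = 82,373.2352 / (2,198.9813 × 1.041420) = 35.96984.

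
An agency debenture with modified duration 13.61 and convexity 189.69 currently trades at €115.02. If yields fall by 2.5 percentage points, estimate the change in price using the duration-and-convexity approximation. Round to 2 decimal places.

+€45.95

Duration effect: -D_mod·Δy = -13.61 × (-0.025) = +0.340250
Convexity effect: ½·C·(Δy)² = 0.5 × 189.69 × (-0.025)² = +0.059278125
ΔP/P ≈ +0.340250 + 0.059278125 = +0.399528125
ΔP ≈ 115.02 × (+0.399528125) = +45.9537249375.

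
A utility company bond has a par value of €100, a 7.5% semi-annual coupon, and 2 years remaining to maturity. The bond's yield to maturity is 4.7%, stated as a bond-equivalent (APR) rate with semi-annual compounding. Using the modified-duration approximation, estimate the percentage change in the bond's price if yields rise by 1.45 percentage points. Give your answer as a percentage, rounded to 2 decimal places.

Periodic yield y = 0.0235. Modified duration first:
  t   CF        PV=CF/(1+0.0235)^t    t·PV
  1         3.75         3.6639         3.6639
  2         3.75         3.5798         7.1595
  3         3.75         3.4976        10.4927
  4       103.75        94.5446       378.1784
  Σ                    105.2859       399.4946
P = 105.2859; D_Mac = 3.79438 half-year periods = 1.89719 yrs; D_mod = 1.89719/(1+0.0235) = 1.85363 yrs.
ΔP/P ≈ -D_mod · Δy = -1.85363 × (+0.0145) = -0.026878 = -2.6878%.

-2.69%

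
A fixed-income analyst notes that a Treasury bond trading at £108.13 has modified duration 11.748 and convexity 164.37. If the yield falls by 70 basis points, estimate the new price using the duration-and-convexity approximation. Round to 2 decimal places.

£117.46

Duration effect: -D_mod·Δy = -11.748 × (-0.007) = +0.082236
Convexity effect: ½·C·(Δy)² = 0.5 × 164.37 × (-0.007)² = +0.004027065
ΔP/P ≈ +0.082236 + 0.004027065 = +0.086263065
New price ≈ 108.13 × (1 + 0.086263065) = 117.45762521845.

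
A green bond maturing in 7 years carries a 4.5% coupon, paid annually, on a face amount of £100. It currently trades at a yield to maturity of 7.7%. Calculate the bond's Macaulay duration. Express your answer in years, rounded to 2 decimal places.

Periodic yield y = 0.077. Discount each cash flow and weight by its year:
  t   CF        PV=CF/(1+0.077)^t    t·PV
  1         4.50         4.1783         4.1783
  2         4.50         3.8795         7.7591
  3         4.50         3.6022        10.8065
  4         4.50         3.3446        13.3786
  5         4.50         3.1055        15.5276
  6         4.50         2.8835        17.3009
  7       104.50        62.1737       435.2156
  Σ                     83.1673       504.1666
Price P = Σ PV = 83.1673.
Macaulay duration = Σ(t·PV) / P = 504.1666 / 83.1673 = 6.06208 years.

6.06 years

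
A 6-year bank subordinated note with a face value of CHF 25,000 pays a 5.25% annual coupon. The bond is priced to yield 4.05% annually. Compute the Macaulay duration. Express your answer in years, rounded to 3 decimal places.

Periodic yield y = 0.0405. Discount each cash flow and weight by its year:
  t   CF        PV=CF/(1+0.0405)^t    t·PV
  1     1,312.50     1,261.4128     1,261.4128
  2     1,312.50     1,212.3141     2,424.6281
  3     1,312.50     1,165.1264     3,495.3793
  4     1,312.50     1,119.7755     4,479.1021
  5     1,312.50     1,076.1898     5,380.9492
  6    26,312.50    20,735.2658   124,411.5945
  Σ                 26,570.0844   141,453.0661
Price P = Σ PV = 26,570.0844.
Macaulay duration = Σ(t·PV) / P = 141,453.0661 / 26,570.0844 = 5.32377 years.

5.324 years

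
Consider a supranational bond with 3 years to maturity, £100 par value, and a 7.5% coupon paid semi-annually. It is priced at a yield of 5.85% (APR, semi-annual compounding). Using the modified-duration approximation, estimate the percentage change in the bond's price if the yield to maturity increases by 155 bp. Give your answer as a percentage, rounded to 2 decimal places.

Periodic yield y = 0.02925. Modified duration first:
  t   CF        PV=CF/(1+0.02925)^t    t·PV
  1         3.75         3.6434         3.6434
  2         3.75         3.5399         7.0798
  3         3.75         3.4393        10.3179
  4         3.75         3.3415        13.3662
  5         3.75         3.2466        16.2329
  6       103.75        87.2696       523.6174
  Σ                    104.4803       574.2576
P = 104.4803; D_Mac = 5.49632 half-year periods = 2.74816 yrs; D_mod = 2.74816/(1+0.02925) = 2.67006 yrs.
ΔP/P ≈ -D_mod · Δy = -2.67006 × (+0.0155) = -0.041386 = -4.1386%.

-4.14%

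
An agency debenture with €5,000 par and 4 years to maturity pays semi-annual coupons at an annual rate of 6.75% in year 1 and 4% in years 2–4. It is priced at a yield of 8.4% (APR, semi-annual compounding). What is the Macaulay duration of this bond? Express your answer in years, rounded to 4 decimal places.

3.6220 years

Periodic yield y = 0.042. Discount each cash flow and weight by its period:
  t   CF        PV=CF/(1+0.042)^t    t·PV
  1       168.75       161.9482       161.9482
  2       168.75       155.4205       310.8410
  3       100.00        88.3887       265.1662
  4       100.00        84.8260       339.3041
  5       100.00        81.4069       407.0347
  6       100.00        78.1257       468.7539
  7       100.00        74.9766       524.8365
  8     5,100.00     3,669.6819    29,357.4555
  Σ                  4,394.7746    31,835.3401
Price P = Σ PV = 4,394.7746.
Macaulay duration = Σ(t·PV) / P = 31,835.3401 / 4,394.7746 = 7.24391 half-year periods.
In years: 7.24391 / 2 = 3.62195 years.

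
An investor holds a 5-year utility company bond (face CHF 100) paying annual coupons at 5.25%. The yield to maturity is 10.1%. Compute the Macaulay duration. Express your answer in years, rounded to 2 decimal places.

4.47 years

Periodic yield y = 0.101. Discount each cash flow and weight by its year:
  t   CF        PV=CF/(1+0.101)^t    t·PV
  1         5.25         4.7684         4.7684
  2         5.25         4.3310         8.6619
  3         5.25         3.9337        11.8010
  4         5.25         3.5728        14.2912
  5       105.25        65.0557       325.2786
  Σ                     81.6616       364.8012
Price P = Σ PV = 81.6616.
Macaulay duration = Σ(t·PV) / P = 364.8012 / 81.6616 = 4.46723 years.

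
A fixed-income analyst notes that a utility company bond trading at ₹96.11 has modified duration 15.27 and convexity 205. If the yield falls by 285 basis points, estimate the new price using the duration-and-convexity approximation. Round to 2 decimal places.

Duration effect: -D_mod·Δy = -15.27 × (-0.0285) = +0.435195
Convexity effect: ½·C·(Δy)² = 0.5 × 205 × (-0.0285)² = +0.083255625
ΔP/P ≈ +0.435195 + 0.083255625 = +0.518450625
New price ≈ 96.11 × (1 + 0.518450625) = 145.93828956875.

₹145.94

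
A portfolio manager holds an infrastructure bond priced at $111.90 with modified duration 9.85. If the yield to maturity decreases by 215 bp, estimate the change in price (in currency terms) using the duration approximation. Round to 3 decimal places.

+$23.698

Duration approximation: ΔP/P ≈ -D_mod · Δy = -9.85 × (-0.0215) = +0.211775.
ΔP ≈ 111.90 × (+0.211775) = +23.6976225.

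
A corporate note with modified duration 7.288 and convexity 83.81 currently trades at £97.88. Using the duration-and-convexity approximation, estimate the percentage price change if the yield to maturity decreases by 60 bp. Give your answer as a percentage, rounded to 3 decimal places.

+4.524%

Duration effect: -D_mod·Δy = -7.288 × (-0.006) = +0.043728
Convexity effect: ½·C·(Δy)² = 0.5 × 83.81 × (-0.006)² = +0.00150858
ΔP/P ≈ +0.043728 + 0.00150858 = +0.04523658
= +4.523658%.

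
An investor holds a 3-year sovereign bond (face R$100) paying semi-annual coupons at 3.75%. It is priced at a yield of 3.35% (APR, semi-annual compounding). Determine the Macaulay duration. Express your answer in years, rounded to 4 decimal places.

Periodic yield y = 0.01675. Discount each cash flow and weight by its period:
  t   CF        PV=CF/(1+0.01675)^t    t·PV
  1        1.875         1.8441         1.8441
  2        1.875         1.8137         3.6275
  3        1.875         1.7839         5.3516
  4        1.875         1.7545         7.0179
  5        1.875         1.7256         8.6278
  6      101.875        92.2110       553.2657
  Σ                    101.1327       579.7345
Price P = Σ PV = 101.1327.
Macaulay duration = Σ(t·PV) / P = 579.7345 / 101.1327 = 5.73242 half-year periods.
In years: 5.73242 / 2 = 2.86621 years.

2.8662 years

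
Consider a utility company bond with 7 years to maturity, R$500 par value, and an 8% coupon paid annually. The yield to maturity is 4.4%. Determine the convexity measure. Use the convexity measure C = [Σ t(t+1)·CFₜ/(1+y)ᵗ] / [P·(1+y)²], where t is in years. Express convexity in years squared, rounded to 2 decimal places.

With y = 0.044:
  t   CF        PV=CF/(1+0.044)^t    t·PV        t(t+1)·PV
  1        40.00        38.3142        38.3142          76.6284
  2        40.00        36.6994        73.3988         220.1964
  3        40.00        35.1527       105.4581         421.8322
  4        40.00        33.6712       134.6846         673.4231
  5        40.00        32.2521       161.2603         967.5619
  6        40.00        30.8928       185.3567       1,297.4968
  7       540.00       399.4756     2,796.3293      22,370.6342
  Σ                    606.4579     3,494.8019      26,027.7729
P = 606.4579.
Convexity = Σ t(t+1)·PV / [P·(1+y)²] = 26,027.7729 / (606.4579 × 1.089936) = 39.37634.

39.38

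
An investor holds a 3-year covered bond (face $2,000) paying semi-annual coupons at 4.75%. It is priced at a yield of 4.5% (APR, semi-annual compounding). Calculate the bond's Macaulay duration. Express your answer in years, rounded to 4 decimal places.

Periodic yield y = 0.0225. Discount each cash flow and weight by its period:
  t   CF        PV=CF/(1+0.0225)^t    t·PV
  1        47.50        46.4548        46.4548
  2        47.50        45.4325        90.8651
  3        47.50        44.4328       133.2984
  4        47.50        43.4551       173.8202
  5        47.50        42.4988       212.4942
  6     2,047.50     1,791.6122    10,749.6732
  Σ                  2,013.8862    11,406.6058
Price P = Σ PV = 2,013.8862.
Macaulay duration = Σ(t·PV) / P = 11,406.6058 / 2,013.8862 = 5.66398 half-year periods.
In years: 5.66398 / 2 = 2.83199 years.

2.8320 years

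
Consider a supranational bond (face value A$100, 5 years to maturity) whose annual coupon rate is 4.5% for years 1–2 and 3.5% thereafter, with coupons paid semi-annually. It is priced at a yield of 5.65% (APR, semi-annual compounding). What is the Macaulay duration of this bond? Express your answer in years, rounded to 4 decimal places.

4.5395 years

Periodic yield y = 0.02825. Discount each cash flow and weight by its period:
  t   CF        PV=CF/(1+0.02825)^t    t·PV
  1         2.25         2.1882         2.1882
  2         2.25         2.1281         4.2561
  3         2.25         2.0696         6.2088
  4         2.25         2.0127         8.0510
  5         1.75         1.5225         7.6123
  6         1.75         1.4806         8.8838
  7         1.75         1.4399        10.0796
  8         1.75         1.4004        11.2031
  9         1.75         1.3619        12.2572
  10      101.75        77.0100       770.1002
  Σ                     92.6139       840.8403
Price P = Σ PV = 92.6139.
Macaulay duration = Σ(t·PV) / P = 840.8403 / 92.6139 = 9.07898 half-year periods.
In years: 9.07898 / 2 = 4.53949 years.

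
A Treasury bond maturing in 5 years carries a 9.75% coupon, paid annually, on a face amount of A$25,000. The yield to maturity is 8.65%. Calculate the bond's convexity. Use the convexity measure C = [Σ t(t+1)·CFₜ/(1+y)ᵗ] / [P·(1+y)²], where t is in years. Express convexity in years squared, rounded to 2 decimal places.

With y = 0.0865:
  t   CF        PV=CF/(1+0.0865)^t    t·PV        t(t+1)·PV
  1     2,437.50     2,243.4422     2,243.4422       4,486.8845
  2     2,437.50     2,064.8341     4,129.6682      12,389.0046
  3     2,437.50     1,900.4456     5,701.3367      22,805.3467
  4     2,437.50     1,749.1446     6,996.5782      34,982.8910
  5    27,437.50    18,121.5726    90,607.8632     543,647.1793
  Σ                 26,079.4391   109,678.8885     618,311.3061
P = 26,079.4391.
Convexity = Σ t(t+1)·PV / [P·(1+y)²] = 618,311.3061 / (26,079.4391 × 1.180482) = 20.08397.

20.08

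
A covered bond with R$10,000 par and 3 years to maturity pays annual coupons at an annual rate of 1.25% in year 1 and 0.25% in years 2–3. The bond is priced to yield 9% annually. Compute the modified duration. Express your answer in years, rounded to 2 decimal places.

2.72 years

Periodic yield y = 0.09. First find Macaulay duration:
  t   CF        PV=CF/(1+0.09)^t    t·PV
  1       125.00       114.6789       114.6789
  2        25.00        21.0420        42.0840
  3    10,025.00     7,741.1394    23,223.4182
  Σ                  7,876.8603    23,380.1811
P = 7,876.8603; Macaulay duration = 23,380.1811 / 7,876.8603 = 2.96821 years.
Modified duration = D_Mac / (1 + y) = 2.96821 / 1.09 = 2.72313 years.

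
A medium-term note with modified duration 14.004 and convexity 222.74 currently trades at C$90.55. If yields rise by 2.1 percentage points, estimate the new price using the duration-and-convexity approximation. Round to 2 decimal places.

C$68.37

Duration effect: -D_mod·Δy = -14.004 × (+0.021) = -0.294084
Convexity effect: ½·C·(Δy)² = 0.5 × 222.74 × (0.021)² = +0.04911417
ΔP/P ≈ -0.294084 + 0.04911417 = -0.24496983
New price ≈ 90.55 × (1 - 0.24496983) = 68.3679818935.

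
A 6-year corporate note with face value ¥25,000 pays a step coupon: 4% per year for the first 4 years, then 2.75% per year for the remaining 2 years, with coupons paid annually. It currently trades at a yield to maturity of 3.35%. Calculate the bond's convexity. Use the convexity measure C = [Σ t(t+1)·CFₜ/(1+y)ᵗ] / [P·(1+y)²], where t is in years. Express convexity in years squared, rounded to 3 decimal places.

With y = 0.0335:
  t   CF        PV=CF/(1+0.0335)^t    t·PV        t(t+1)·PV
  1     1,000.00       967.5859       967.5859       1,935.1717
  2     1,000.00       936.2224     1,872.4448       5,617.3345
  3     1,000.00       905.8756     2,717.6268      10,870.5071
  4     1,000.00       876.5124     3,506.0497      17,530.2485
  5       687.50       583.0695     2,915.3473      17,492.0839
  6    25,687.50    21,079.4344   126,476.6063     885,336.2441
  Σ                 25,348.7002   138,455.6608     938,781.5899
P = 25,348.7002.
Convexity = Σ t(t+1)·PV / [P·(1+y)²] = 938,781.5899 / (25,348.7002 × 1.068122) = 34.67272.

34.673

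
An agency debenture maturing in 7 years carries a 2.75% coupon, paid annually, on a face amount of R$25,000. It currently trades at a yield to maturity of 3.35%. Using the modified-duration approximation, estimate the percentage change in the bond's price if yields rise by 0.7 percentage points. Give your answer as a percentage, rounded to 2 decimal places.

Periodic yield y = 0.0335. Modified duration first:
  t   CF        PV=CF/(1+0.0335)^t    t·PV
  1       687.50       665.2153       665.2153
  2       687.50       643.6529     1,287.3058
  3       687.50       622.7895     1,868.3684
  4       687.50       602.6023     2,410.4092
  5       687.50       583.0695     2,915.3473
  6       687.50       564.1698     3,385.0187
  7    25,687.50    20,396.1629   142,773.1405
  Σ                 24,077.6621   155,304.8051
P = 24,077.6621; D_Mac = 6.45016 yrs; D_mod = 6.45016/(1+0.0335) = 6.24108 yrs.
ΔP/P ≈ -D_mod · Δy = -6.24108 × (+0.007) = -0.043688 = -4.3688%.

-4.37%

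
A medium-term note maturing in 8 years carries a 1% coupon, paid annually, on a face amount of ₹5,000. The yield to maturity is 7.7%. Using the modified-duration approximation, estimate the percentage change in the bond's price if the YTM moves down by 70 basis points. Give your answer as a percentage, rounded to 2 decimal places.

+4.96%

Periodic yield y = 0.077. Modified duration first:
  t   CF        PV=CF/(1+0.077)^t    t·PV
  1        50.00        46.4253        46.4253
  2        50.00        43.1061        86.2122
  3        50.00        40.0242       120.0727
  4        50.00        37.1627       148.6508
  5        50.00        34.5058       172.5288
  6        50.00        32.0388       192.2326
  7        50.00        29.7482       208.2371
  8     5,050.00     2,789.7530    22,318.0239
  Σ                  3,052.7639    23,292.3833
P = 3,052.7639; D_Mac = 7.62993 yrs; D_mod = 7.62993/(1+0.077) = 7.08443 yrs.
ΔP/P ≈ -D_mod · Δy = -7.08443 × (-0.007) = +0.049591 = +4.9591%.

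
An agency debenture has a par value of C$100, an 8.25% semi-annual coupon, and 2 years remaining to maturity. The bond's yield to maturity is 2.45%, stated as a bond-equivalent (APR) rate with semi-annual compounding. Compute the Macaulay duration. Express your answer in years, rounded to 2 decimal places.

Periodic yield y = 0.01225. Discount each cash flow and weight by its period:
  t   CF        PV=CF/(1+0.01225)^t    t·PV
  1        4.125         4.0751         4.0751
  2        4.125         4.0258         8.0515
  3        4.125         3.9770        11.9311
  4      104.125        99.1754       396.7015
  Σ                    111.2533       420.7593
Price P = Σ PV = 111.2533.
Macaulay duration = Σ(t·PV) / P = 420.7593 / 111.2533 = 3.78199 half-year periods.
In years: 3.78199 / 2 = 1.89100 years.

1.89 years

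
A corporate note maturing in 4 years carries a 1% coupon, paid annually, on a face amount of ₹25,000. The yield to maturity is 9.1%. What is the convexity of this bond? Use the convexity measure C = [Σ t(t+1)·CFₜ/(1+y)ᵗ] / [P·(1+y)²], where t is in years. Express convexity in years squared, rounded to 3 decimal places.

16.411

With y = 0.091:
  t   CF        PV=CF/(1+0.091)^t    t·PV        t(t+1)·PV
  1       250.00       229.1476       229.1476         458.2951
  2       250.00       210.0344       420.0689       1,260.2066
  3       250.00       192.5155       577.5466       2,310.1863
  4    25,250.00    17,822.2438    71,288.9752     356,444.8758
  Σ                 18,453.9413    72,515.7382     360,473.5639
P = 18,453.9413.
Convexity = Σ t(t+1)·PV / [P·(1+y)²] = 360,473.5639 / (18,453.9413 × 1.190281) = 16.41099.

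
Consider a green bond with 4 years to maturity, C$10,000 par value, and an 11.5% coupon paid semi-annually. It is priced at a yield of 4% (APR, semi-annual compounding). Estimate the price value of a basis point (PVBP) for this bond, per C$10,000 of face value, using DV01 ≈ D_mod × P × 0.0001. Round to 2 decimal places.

C$4.25

Periodic yield y = 0.02.
  t   CF        PV=CF/(1+0.02)^t    t·PV
  1       575.00       563.7255       563.7255
  2       575.00       552.6720     1,105.3441
  3       575.00       541.8353     1,625.5060
  4       575.00       531.2111     2,124.8445
  5       575.00       520.7952     2,603.9761
  6       575.00       510.5835     3,063.5013
  7       575.00       500.5721     3,504.0047
  8    10,575.00     9,025.6607    72,205.2854
  Σ                 12,747.0555    86,796.1876
P = 12,747.0555; D_Mac = 6.80912 half-year periods = 3.40456 yrs; D_mod = 3.33780 yrs.
DV01 ≈ 3.33780 × 12,747.0555 × 0.0001 = 4.254715.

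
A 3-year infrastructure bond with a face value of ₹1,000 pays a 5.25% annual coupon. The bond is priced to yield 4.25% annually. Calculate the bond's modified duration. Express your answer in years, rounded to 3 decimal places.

Periodic yield y = 0.0425. First find Macaulay duration:
  t   CF        PV=CF/(1+0.0425)^t    t·PV
  1        52.50        50.3597        50.3597
  2        52.50        48.3067        96.6134
  3     1,052.50       928.9534     2,786.8601
  Σ                  1,027.6198     2,933.8332
P = 1,027.6198; Macaulay duration = 2,933.8332 / 1,027.6198 = 2.85498 years.
Modified duration = D_Mac / (1 + y) = 2.85498 / 1.0425 = 2.73859 years.

2.739 years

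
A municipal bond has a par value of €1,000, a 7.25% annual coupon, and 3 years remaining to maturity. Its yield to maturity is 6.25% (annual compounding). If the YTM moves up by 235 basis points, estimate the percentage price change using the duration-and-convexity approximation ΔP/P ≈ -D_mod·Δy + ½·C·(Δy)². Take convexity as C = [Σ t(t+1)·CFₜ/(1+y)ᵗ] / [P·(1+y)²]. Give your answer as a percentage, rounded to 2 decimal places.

With y = 0.0625:
  t   CF        PV=CF/(1+0.0625)^t    t·PV        t(t+1)·PV
  1        72.50        68.2353        68.2353         136.4706
  2        72.50        64.2215       128.4429         385.3287
  3     1,072.50       894.1502     2,682.4506      10,729.8026
  Σ                  1,026.6070     2,879.1288      11,251.6019
P = 1,026.6070; D_Mac = 2.80451 yrs; D_mod = 2.63954 yrs; C = 9.70850.
Duration effect: -2.63954 × (+0.0235) = -0.062029
Convexity effect: 0.5 × 9.70850 × (0.0235)² = +0.0026808
ΔP/P ≈ -0.062029 + 0.0026808 = -0.059348 = -5.9348%.

-5.93%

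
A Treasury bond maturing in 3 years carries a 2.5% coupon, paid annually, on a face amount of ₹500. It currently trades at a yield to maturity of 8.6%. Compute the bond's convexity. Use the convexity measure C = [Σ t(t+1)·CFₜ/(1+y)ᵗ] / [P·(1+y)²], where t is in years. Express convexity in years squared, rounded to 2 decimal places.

9.82

With y = 0.086:
  t   CF        PV=CF/(1+0.086)^t    t·PV        t(t+1)·PV
  1        12.50        11.5101        11.5101          23.0203
  2        12.50        10.5986        21.1973          63.5919
  3       512.50       400.1330     1,200.3991       4,801.5963
  Σ                    422.2418     1,233.1065       4,888.2084
P = 422.2418.
Convexity = Σ t(t+1)·PV / [P·(1+y)²] = 4,888.2084 / (422.2418 × 1.179396) = 9.81587.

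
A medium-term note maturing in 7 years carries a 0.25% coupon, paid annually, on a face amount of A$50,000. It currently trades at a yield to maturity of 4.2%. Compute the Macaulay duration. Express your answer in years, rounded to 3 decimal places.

6.938 years

Periodic yield y = 0.042. Discount each cash flow and weight by its year:
  t   CF        PV=CF/(1+0.042)^t    t·PV
  1       125.00       119.9616       119.9616
  2       125.00       115.1263       230.2526
  3       125.00       110.4859       331.4577
  4       125.00       106.0325       424.1301
  5       125.00       101.7587       508.7933
  6       125.00        97.6571       585.9424
  7    50,125.00    37,582.0402   263,074.2815
  Σ                 38,233.0623   265,274.8193
Price P = Σ PV = 38,233.0623.
Macaulay duration = Σ(t·PV) / P = 265,274.8193 / 38,233.0623 = 6.93836 years.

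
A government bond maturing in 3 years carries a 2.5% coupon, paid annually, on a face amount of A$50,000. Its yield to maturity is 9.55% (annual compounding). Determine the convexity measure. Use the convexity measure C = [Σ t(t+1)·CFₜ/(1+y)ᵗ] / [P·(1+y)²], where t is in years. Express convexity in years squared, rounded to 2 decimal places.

With y = 0.0955:
  t   CF        PV=CF/(1+0.0955)^t    t·PV        t(t+1)·PV
  1     1,250.00     1,141.0315     1,141.0315       2,282.0630
  2     1,250.00     1,041.5623     2,083.1246       6,249.3738
  3    51,250.00    38,981.3364   116,944.0092     467,776.0369
  Σ                 41,163.9302   120,168.1653     476,307.4736
P = 41,163.9302.
Convexity = Σ t(t+1)·PV / [P·(1+y)²] = 476,307.4736 / (41,163.9302 × 1.200120) = 9.64153.

9.64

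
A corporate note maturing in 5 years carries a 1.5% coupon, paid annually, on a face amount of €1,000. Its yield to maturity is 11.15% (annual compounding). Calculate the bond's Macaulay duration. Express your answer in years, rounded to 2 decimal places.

4.81 years

Periodic yield y = 0.1115. Discount each cash flow and weight by its year:
  t   CF        PV=CF/(1+0.1115)^t    t·PV
  1        15.00        13.4953        13.4953
  2        15.00        12.1415        24.2830
  3        15.00        10.9235        32.7706
  4        15.00         9.8277        39.3109
  5     1,015.00       598.2996     2,991.4980
  Σ                    644.6876     3,101.3578
Price P = Σ PV = 644.6876.
Macaulay duration = Σ(t·PV) / P = 3,101.3578 / 644.6876 = 4.81064 years.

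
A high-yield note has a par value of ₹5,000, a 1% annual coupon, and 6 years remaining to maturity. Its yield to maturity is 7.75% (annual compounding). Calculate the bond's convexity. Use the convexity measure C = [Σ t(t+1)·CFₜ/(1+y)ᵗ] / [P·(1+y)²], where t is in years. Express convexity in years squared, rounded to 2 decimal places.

With y = 0.0775:
  t   CF        PV=CF/(1+0.0775)^t    t·PV        t(t+1)·PV
  1        50.00        46.4037        46.4037          92.8074
  2        50.00        43.0661        86.1322         258.3965
  3        50.00        39.9685       119.9056         479.6224
  4        50.00        37.0938       148.3751         741.8753
  5        50.00        34.4258       172.1288       1,032.7730
  6     5,050.00     3,226.9163    19,361.4980     135,530.4860
  Σ                  3,427.8742    19,934.4434     138,135.9605
P = 3,427.8742.
Convexity = Σ t(t+1)·PV / [P·(1+y)²] = 138,135.9605 / (3,427.8742 × 1.161006) = 34.70942.

34.71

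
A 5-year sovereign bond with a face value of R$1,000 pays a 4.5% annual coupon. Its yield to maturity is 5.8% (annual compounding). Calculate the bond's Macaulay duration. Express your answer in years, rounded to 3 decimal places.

Periodic yield y = 0.058. Discount each cash flow and weight by its year:
  t   CF        PV=CF/(1+0.058)^t    t·PV
  1        45.00        42.5331        42.5331
  2        45.00        40.2014        80.4028
  3        45.00        37.9975       113.9926
  4        45.00        35.9145       143.6580
  5     1,045.00       788.2935     3,941.4676
  Σ                    944.9400     4,322.0541
Price P = Σ PV = 944.9400.
Macaulay duration = Σ(t·PV) / P = 4,322.0541 / 944.9400 = 4.57389 years.

4.574 years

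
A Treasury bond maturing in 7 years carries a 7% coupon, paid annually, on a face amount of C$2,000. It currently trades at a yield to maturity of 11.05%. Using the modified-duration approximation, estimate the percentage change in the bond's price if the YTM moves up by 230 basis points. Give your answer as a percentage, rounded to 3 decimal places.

Periodic yield y = 0.1105. Modified duration first:
  t   CF        PV=CF/(1+0.1105)^t    t·PV
  1       140.00       126.0693       126.0693
  2       140.00       113.5248       227.0497
  3       140.00       102.2286       306.6858
  4       140.00        92.0564       368.2254
  5       140.00        82.8963       414.4816
  6       140.00        74.6477       447.8864
  7     2,140.00     1,027.5047     7,192.5332
  Σ                  1,618.9279     9,082.9314
P = 1,618.9279; D_Mac = 5.61046 yrs; D_mod = 5.61046/(1+0.1105) = 5.05219 yrs.
ΔP/P ≈ -D_mod · Δy = -5.05219 × (+0.023) = -0.116200 = -11.6200%.

-11.620%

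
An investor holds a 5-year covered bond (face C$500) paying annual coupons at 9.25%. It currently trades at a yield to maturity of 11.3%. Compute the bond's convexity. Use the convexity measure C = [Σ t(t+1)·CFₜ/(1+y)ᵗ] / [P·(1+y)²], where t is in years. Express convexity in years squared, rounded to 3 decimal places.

With y = 0.113:
  t   CF        PV=CF/(1+0.113)^t    t·PV        t(t+1)·PV
  1        46.25        41.5544        41.5544          83.1087
  2        46.25        37.3355        74.6709         224.0127
  3        46.25        33.5449       100.6346         402.5386
  4        46.25        30.1392       120.5566         602.7831
  5       546.25       319.8274     1,599.1369       9,594.8211
  Σ                    462.4012     1,936.5534      10,907.2642
P = 462.4012.
Convexity = Σ t(t+1)·PV / [P·(1+y)²] = 10,907.2642 / (462.4012 × 1.238769) = 19.04174.

19.042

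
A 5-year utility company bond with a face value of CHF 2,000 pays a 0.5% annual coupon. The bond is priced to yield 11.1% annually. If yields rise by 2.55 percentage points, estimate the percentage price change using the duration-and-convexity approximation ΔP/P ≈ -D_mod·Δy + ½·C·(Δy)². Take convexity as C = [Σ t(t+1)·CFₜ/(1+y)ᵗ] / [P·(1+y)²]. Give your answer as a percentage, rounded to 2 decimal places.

With y = 0.111:
  t   CF        PV=CF/(1+0.111)^t    t·PV        t(t+1)·PV
  1        10.00         9.0009         9.0009          18.0018
  2        10.00         8.1016        16.2032          48.6097
  3        10.00         7.2922        21.8766          87.5062
  4        10.00         6.5636        26.2545         131.2725
  5     2,010.00     1,187.4785     5,937.3926      35,624.3556
  Σ                  1,218.4369     6,010.7278      35,909.7459
P = 1,218.4369; D_Mac = 4.93315 yrs; D_mod = 4.44028 yrs; C = 23.87708.
Duration effect: -4.44028 × (+0.0255) = -0.113227
Convexity effect: 0.5 × 23.87708 × (0.0255)² = +0.0077630
ΔP/P ≈ -0.113227 + 0.0077630 = -0.105464 = -10.5464%.

-10.55%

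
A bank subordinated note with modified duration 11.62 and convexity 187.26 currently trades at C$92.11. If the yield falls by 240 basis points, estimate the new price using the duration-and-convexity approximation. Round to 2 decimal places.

Duration effect: -D_mod·Δy = -11.62 × (-0.024) = +0.278880
Convexity effect: ½·C·(Δy)² = 0.5 × 187.26 × (-0.024)² = +0.05393088
ΔP/P ≈ +0.278880 + 0.05393088 = +0.33281088
New price ≈ 92.11 × (1 + 0.33281088) = 122.7652101568.

C$122.77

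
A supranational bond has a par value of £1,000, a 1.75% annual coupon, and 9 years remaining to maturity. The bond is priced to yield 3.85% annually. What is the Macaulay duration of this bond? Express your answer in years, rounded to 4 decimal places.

8.3391 years

Periodic yield y = 0.0385. Discount each cash flow and weight by its year:
  t   CF        PV=CF/(1+0.0385)^t    t·PV
  1        17.50        16.8512        16.8512
  2        17.50        16.2265        32.4530
  3        17.50        15.6249        46.8748
  4        17.50        15.0457        60.1828
  5        17.50        14.4879        72.4395
  6        17.50        13.9508        83.7048
  7        17.50        13.4336        94.0352
  8        17.50        12.9356       103.4847
  9     1,017.50       724.2290     6,518.0610
  Σ                    842.7853     7,028.0870
Price P = Σ PV = 842.7853.
Macaulay duration = Σ(t·PV) / P = 7,028.0870 / 842.7853 = 8.33912 years.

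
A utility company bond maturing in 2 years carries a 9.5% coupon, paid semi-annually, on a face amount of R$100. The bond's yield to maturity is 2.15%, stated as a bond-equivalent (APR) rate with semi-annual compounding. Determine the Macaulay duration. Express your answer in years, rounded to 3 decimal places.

1.878 years

Periodic yield y = 0.01075. Discount each cash flow and weight by its period:
  t   CF        PV=CF/(1+0.01075)^t    t·PV
  1         4.75         4.6995         4.6995
  2         4.75         4.6495         9.2990
  3         4.75         4.6000        13.8001
  4       104.75       100.3642       401.4570
  Σ                    114.3133       429.2556
Price P = Σ PV = 114.3133.
Macaulay duration = Σ(t·PV) / P = 429.2556 / 114.3133 = 3.75508 half-year periods.
In years: 3.75508 / 2 = 1.87754 years.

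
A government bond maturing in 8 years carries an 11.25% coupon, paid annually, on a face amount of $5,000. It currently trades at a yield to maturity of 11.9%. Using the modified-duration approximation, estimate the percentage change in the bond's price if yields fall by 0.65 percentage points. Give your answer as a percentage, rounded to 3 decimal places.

Periodic yield y = 0.119. Modified duration first:
  t   CF        PV=CF/(1+0.119)^t    t·PV
  1       562.50       502.6810       502.6810
  2       562.50       449.2234       898.4468
  3       562.50       401.4507     1,204.3522
  4       562.50       358.7585     1,435.0339
  5       562.50       320.6063     1,603.0317
  6       562.50       286.5115     1,719.0688
  7       562.50       256.0424     1,792.2969
  8     5,562.50     2,262.7123    18,101.6982
  Σ                  4,837.9861    27,256.6094
P = 4,837.9861; D_Mac = 5.63388 yrs; D_mod = 5.63388/(1+0.119) = 5.03474 yrs.
ΔP/P ≈ -D_mod · Δy = -5.03474 × (-0.0065) = +0.032726 = +3.2726%.

+3.273%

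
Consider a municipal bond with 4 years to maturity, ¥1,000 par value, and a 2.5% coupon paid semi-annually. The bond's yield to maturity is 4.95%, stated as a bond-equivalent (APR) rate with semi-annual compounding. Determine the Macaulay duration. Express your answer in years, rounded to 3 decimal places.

Periodic yield y = 0.02475. Discount each cash flow and weight by its period:
  t   CF        PV=CF/(1+0.02475)^t    t·PV
  1        12.50        12.1981        12.1981
  2        12.50        11.9035        23.8070
  3        12.50        11.6160        34.8480
  4        12.50        11.3354        45.3418
  5        12.50        11.0617        55.3083
  6        12.50        10.7945        64.7670
  7        12.50        10.5338        73.7365
  8     1,012.50       832.6292     6,661.0333
  Σ                    912.0721     6,971.0399
Price P = Σ PV = 912.0721.
Macaulay duration = Σ(t·PV) / P = 6,971.0399 / 912.0721 = 7.64308 half-year periods.
In years: 7.64308 / 2 = 3.82154 years.

3.822 years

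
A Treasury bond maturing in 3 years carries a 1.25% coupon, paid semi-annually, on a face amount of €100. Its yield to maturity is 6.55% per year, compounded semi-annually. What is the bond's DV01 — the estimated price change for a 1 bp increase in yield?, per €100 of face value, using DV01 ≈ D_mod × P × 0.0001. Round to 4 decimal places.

€0.0245

Periodic yield y = 0.03275.
  t   CF        PV=CF/(1+0.03275)^t    t·PV
  1        0.625         0.6052         0.6052
  2        0.625         0.5860         1.1720
  3        0.625         0.5674         1.7022
  4        0.625         0.5494         2.1977
  5        0.625         0.5320         2.6600
  6      100.625        82.9344       497.6064
  Σ                     85.7744       505.9433
P = 85.7744; D_Mac = 5.89854 half-year periods = 2.94927 yrs; D_mod = 2.85574 yrs.
DV01 ≈ 2.85574 × 85.7744 × 0.0001 = 0.024495.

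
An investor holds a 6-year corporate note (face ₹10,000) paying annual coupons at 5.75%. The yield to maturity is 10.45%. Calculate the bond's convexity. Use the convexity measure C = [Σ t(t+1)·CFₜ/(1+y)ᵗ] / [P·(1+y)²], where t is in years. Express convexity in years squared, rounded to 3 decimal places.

27.927

With y = 0.1045:
  t   CF        PV=CF/(1+0.1045)^t    t·PV        t(t+1)·PV
  1       575.00       520.5976       520.5976       1,041.1951
  2       575.00       471.3423       942.6846       2,828.0537
  3       575.00       426.7472     1,280.2416       5,120.9664
  4       575.00       386.3714     1,545.4856       7,727.4279
  5       575.00       349.8157     1,749.0783      10,494.4697
  6    10,575.00     5,824.8676    34,949.2053     244,644.4373
  Σ                  7,979.7416    40,987.2929     271,856.5501
P = 7,979.7416.
Convexity = Σ t(t+1)·PV / [P·(1+y)²] = 271,856.5501 / (7,979.7416 × 1.219920) = 27.92669.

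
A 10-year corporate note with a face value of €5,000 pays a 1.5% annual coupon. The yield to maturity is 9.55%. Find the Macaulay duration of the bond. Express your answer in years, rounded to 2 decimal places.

9.01 years

Periodic yield y = 0.0955. Discount each cash flow and weight by its year:
  t   CF        PV=CF/(1+0.0955)^t    t·PV
  1        75.00        68.4619        68.4619
  2        75.00        62.4937       124.9875
  3        75.00        57.0459       171.1376
  4        75.00        52.0729       208.2916
  5        75.00        47.5335       237.6673
  6        75.00        43.3897       260.3384
  7        75.00        39.6072       277.2507
  8        75.00        36.1545       289.2359
  9        75.00        33.0027       297.0245
  10    5,075.00     2,038.5071    20,385.0710
  Σ                  2,478.2691    22,319.4663
Price P = Σ PV = 2,478.2691.
Macaulay duration = Σ(t·PV) / P = 22,319.4663 / 2,478.2691 = 9.00607 years.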